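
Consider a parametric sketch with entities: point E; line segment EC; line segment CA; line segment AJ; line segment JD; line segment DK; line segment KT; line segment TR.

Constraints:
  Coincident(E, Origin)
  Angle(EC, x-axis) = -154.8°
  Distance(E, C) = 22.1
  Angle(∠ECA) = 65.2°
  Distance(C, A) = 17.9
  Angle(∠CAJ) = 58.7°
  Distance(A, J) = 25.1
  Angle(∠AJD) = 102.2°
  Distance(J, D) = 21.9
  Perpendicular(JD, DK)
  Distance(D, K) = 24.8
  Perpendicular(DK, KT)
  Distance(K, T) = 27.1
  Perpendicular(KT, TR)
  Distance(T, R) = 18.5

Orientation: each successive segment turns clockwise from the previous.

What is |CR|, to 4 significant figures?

20.87

E is at the origin; EC runs at -154.8° with length 22.1, so C = (-20.00, -9.410). ∠ECA = 65.2° gives CA at 90.40° from the x-axis; with |CA| = 17.9, A = (-20.12, 8.490). ∠CAJ = 58.7° gives AJ at -30.90° from the x-axis; with |AJ| = 25.1, J = (1.416, -4.400). ∠AJD = 102.2° gives JD at -108.7° from the x-axis; with |JD| = 21.9, D = (-5.606, -25.14). JD ⟂ DK, so DK runs at 161.3°; with |DK| = 24.8, K = (-29.10, -17.19). DK ⟂ KT, so KT runs at 71.30°; with |KT| = 27.1, T = (-20.41, 8.477). The perpendicularity gives TR at right angles to KT, so TR runs at -18.70°; with |TR| = 18.5, R = (-2.884, 2.545). Then |CR| = |R − C| = 20.87.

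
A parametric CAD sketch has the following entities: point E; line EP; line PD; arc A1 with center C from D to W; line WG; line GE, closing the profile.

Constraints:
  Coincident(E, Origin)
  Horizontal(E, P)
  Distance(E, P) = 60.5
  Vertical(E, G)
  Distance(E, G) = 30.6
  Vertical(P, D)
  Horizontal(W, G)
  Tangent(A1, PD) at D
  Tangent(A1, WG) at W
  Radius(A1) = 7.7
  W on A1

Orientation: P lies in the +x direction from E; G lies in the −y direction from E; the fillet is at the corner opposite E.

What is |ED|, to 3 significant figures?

64.7

E is at the origin; EP is horizontal with |EP| = 60.5 and P on the +x side, so P = (60.5, 0.00). EG is vertical with |EG| = 30.6 and G on the −y side, so G = (0.00, -30.6). The virtual corner opposite E is at (60.5, -30.6). The tangent condition forces CD to be normal to PD and since A1 is tangent to WG there, CW ⟂ WG, with radius 7.7, so the center C sits 7.7 in from both sides at C = (52.8, -22.9). That places the tangent points at D = (60.5, -22.9) on PD and W = (52.8, -30.6) on WG. Then |ED| = |D − E| = 64.7.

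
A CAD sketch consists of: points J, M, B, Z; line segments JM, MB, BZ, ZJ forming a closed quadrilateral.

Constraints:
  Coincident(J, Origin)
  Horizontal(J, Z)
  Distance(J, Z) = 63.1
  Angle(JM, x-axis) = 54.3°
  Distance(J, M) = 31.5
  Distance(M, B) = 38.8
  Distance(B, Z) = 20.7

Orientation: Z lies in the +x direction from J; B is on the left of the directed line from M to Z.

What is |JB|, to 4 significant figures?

60.05

J is at the origin; JZ is horizontal with |JZ| = 63.1 and Z in +x, so Z = (63.1, 0). JM runs at 54.3° with |JM| = 31.5, so M = (18.38, 25.58). B is determined by |MB| = 38.8 and |BZ| = 20.7 together: it lies at the intersection of circle(M, 38.8) and circle(Z, 20.7). With |MZ| = 51.52, the foot of the radical line on MZ is 36.21 from M and the perpendicular offset is √(38.8² − 36.21²) = 13.94. Taking the left-of-MZ solution: B = (56.73, 19.70).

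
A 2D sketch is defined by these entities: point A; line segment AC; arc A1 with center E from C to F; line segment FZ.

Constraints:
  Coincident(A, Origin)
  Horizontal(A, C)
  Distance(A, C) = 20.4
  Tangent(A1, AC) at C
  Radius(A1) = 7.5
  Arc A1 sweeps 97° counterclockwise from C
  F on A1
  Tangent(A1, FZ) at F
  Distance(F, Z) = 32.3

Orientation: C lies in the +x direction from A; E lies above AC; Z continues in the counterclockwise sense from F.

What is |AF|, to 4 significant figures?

29.09

Since A1 is tangent to AC there, EC ⟂ AC, so E = C + (0, 7.5) = (20.40, 7.500). On A1, C sits at bearing -90° from E; a 97° counterclockwise sweep puts F at bearing 7°, so F = E + 7.5·(cos 7°, sin 7°) = (27.84, 8.414). Then |AF| = |F − A| = 29.09.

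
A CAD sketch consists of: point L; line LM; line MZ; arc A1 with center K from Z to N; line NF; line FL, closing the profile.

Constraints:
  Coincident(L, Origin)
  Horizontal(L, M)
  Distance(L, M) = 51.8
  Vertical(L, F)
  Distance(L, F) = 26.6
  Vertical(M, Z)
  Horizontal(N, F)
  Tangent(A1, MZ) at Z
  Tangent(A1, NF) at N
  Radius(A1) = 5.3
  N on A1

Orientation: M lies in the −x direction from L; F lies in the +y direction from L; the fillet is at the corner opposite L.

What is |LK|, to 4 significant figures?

51.15

L is at the origin; LM is horizontal with |LM| = 51.8 and M on the −x side, so M = (-51.80, 0.000). LF is vertical with |LF| = 26.6 and F on the +y side, so F = (0.000, 26.60). The virtual corner opposite L is at (-51.80, 26.60). Since A1 is tangent to MZ there, KZ ⟂ MZ and tangency of A1 to NF means the radius KN is perpendicular to NF, with radius 5.3, so the center K sits 5.3 in from both sides at K = (-46.50, 21.30). Then |LK| = |K − L| = 51.15.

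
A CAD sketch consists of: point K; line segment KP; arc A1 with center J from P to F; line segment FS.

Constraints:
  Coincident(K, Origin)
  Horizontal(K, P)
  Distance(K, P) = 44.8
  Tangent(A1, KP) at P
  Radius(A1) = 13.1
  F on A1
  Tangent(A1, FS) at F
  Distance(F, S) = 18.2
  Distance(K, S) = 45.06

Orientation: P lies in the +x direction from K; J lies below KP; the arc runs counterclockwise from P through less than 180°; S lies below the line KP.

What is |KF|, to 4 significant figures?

34.42

K is at the origin; K and P share the same y with |KP| = 44.8 and P on the +x side, so P = (44.80, 0.000). Since A1 is tangent to KP there, JP ⟂ KP, so J = P + (0, -13.1) = (44.80, -13.10). Since JF ⟂ FS (tangency), |JS| = √(13.1² + 18.2²) = 22.42 regardless of where F sits on A1. So S lies on both circle(K, 45.06) and circle(J, 22.42); the below-KP intersection is S = (32.12, -31.60). F is the foot of the tangent from S: F = (31.70, -13.40).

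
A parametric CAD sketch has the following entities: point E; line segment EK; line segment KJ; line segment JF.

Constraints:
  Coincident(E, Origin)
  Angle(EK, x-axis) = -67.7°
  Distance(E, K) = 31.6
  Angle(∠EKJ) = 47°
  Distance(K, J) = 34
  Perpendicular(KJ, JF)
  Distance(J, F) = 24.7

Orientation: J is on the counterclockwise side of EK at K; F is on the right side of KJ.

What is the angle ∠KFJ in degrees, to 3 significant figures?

54.0°

E is at the origin; EK runs at -67.7° with length 31.6, so K = 31.6·(cos -67.7°, sin -67.7°) = (12.0, -29.2). ∠EKJ = 47.0°, so KJ runs at -67.7° + (180° − 47.0°) = 65.3° from the x-axis; with |KJ| = 34.0, J = K + 34.0·(cos 65.3°, sin 65.3°) = (26.2, 1.65). KJ ⟂ JF; with |JF| = 24.7 on the right of KJ, F = J + 24.7·(0.909, -0.418) = (48.6, -8.67). Then cos ∠KFJ = FK·FJ / (|FK||FJ|), giving 54.0°.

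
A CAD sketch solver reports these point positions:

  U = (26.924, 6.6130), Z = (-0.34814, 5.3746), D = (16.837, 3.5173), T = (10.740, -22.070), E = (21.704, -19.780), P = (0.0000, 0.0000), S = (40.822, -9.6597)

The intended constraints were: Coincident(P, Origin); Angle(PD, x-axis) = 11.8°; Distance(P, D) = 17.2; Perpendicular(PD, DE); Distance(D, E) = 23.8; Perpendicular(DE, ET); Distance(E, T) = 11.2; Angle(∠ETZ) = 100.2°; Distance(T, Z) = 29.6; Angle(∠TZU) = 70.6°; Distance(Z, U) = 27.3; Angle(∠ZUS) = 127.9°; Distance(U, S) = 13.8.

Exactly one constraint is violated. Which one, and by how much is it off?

Distance(U, S) = 13.8 — off by 7.60.

P = (0.00, 0.00) ✓; PD at 11.80° ✓; |PD| = 17.20 ✓; ∠(PD, DE) = 90.00° ✓; |DE| = 23.80 ✓; ∠(DE, ET) = 90.00° ✓; |ET| = 11.20 ✓; ∠ETZ = 100.2° ✓; |TZ| = 29.60 ✓; ∠TZU = 70.60° ✓; |ZU| = 27.30 ✓; ∠ZUS = 127.9° ✓; |US| = 21.40 ✗.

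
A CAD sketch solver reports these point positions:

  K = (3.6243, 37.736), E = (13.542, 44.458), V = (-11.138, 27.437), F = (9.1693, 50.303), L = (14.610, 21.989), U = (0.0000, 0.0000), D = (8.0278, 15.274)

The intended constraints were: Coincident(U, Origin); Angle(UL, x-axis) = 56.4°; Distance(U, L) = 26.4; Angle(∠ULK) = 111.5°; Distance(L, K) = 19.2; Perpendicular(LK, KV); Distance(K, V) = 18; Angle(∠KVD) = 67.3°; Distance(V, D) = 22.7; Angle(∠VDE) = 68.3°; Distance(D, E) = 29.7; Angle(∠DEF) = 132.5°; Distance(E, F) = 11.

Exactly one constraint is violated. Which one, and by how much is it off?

Distance(E, F) = 11 — off by 3.70.

U = (0.00, 0.00) ✓; UL at 56.40° ✓; |UL| = 26.40 ✓; ∠ULK = 111.5° ✓; |LK| = 19.20 ✓; ∠(LK, KV) = 90.00° ✓; |KV| = 18.00 ✓; ∠KVD = 67.30° ✓; |VD| = 22.70 ✓; ∠VDE = 68.30° ✓; |DE| = 29.70 ✓; ∠DEF = 132.5° ✓; |EF| = 7.300 ✗.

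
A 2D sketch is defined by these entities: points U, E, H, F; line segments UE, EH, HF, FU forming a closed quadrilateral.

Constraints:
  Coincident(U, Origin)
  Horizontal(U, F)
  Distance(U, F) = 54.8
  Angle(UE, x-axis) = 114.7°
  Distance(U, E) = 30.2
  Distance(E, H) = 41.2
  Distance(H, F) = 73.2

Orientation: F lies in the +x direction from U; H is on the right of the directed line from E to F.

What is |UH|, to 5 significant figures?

21.828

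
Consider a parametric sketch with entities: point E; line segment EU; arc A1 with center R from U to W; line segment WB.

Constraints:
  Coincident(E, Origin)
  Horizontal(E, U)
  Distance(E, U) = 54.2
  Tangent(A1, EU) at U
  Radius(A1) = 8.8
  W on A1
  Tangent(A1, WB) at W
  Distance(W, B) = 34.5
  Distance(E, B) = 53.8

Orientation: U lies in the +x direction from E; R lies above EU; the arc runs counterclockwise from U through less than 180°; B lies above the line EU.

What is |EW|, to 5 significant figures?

62.315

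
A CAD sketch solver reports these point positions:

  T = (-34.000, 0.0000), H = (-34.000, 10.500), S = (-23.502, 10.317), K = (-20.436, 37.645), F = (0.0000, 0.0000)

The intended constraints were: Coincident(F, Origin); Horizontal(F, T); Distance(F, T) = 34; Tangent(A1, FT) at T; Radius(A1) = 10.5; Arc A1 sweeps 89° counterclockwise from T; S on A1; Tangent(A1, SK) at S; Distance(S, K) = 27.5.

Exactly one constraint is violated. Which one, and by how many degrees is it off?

Tangent(A1, SK) at S — off by 5.40°.

F = (0.00, 0.00) ✓; F.y = 0.00, T.y = 0.00 ✓; |FT| = 34.00 ✓; ∠(HT, TF) = 90.00° ✓; |HT| = 10.50 ✓; bearing(H→S) − bearing(H→T) = 89.00° ✓; |HS| = 10.50 ✓; ∠(HS, SK) = 95.40° ✗; |SK| = 27.50 ✓.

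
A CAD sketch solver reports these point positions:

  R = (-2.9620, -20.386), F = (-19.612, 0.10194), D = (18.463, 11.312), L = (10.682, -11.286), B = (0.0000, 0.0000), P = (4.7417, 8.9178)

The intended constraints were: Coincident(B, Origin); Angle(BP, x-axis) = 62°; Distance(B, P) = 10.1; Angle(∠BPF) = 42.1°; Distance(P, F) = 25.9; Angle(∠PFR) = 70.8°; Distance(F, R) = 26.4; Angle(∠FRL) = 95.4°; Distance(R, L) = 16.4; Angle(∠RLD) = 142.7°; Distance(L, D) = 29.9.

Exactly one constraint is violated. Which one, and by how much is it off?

Distance(L, D) = 29.9 — off by 6.00.

B = (0.00, 0.00) ✓; BP at 62.00° ✓; |BP| = 10.10 ✓; ∠BPF = 42.10° ✓; |PF| = 25.90 ✓; ∠PFR = 70.80° ✓; |FR| = 26.40 ✓; ∠FRL = 95.40° ✓; |RL| = 16.40 ✓; ∠RLD = 142.7° ✓; |LD| = 23.90 ✗.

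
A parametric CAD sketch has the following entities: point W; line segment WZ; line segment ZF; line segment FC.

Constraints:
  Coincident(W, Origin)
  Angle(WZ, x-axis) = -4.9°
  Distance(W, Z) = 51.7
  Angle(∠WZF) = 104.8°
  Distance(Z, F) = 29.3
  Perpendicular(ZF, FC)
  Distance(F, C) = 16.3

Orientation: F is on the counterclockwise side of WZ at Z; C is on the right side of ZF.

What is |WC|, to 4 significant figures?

78.74

∠WZF = 104.8°, so ZF runs at -4.9° + (180° − 104.8°) = 70.30° from the x-axis; with |ZF| = 29.3, F = Z + 29.3·(cos 70.30°, sin 70.30°) = (61.39, 23.17). The perpendicularity gives FC at right angles to ZF; with |FC| = 16.3 on the right of ZF, C = F + 16.3·(0.9415, -0.3371) = (76.73, 17.67). Then |WC| = |C − W| = 78.74.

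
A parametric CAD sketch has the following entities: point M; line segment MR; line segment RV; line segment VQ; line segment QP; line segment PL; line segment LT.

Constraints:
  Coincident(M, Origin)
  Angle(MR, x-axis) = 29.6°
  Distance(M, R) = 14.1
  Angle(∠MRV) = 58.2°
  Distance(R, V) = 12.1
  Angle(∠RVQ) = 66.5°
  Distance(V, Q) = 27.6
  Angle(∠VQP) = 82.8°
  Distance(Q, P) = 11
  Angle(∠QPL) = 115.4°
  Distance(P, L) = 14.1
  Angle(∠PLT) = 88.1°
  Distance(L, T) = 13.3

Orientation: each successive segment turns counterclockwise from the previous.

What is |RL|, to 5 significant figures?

9.0468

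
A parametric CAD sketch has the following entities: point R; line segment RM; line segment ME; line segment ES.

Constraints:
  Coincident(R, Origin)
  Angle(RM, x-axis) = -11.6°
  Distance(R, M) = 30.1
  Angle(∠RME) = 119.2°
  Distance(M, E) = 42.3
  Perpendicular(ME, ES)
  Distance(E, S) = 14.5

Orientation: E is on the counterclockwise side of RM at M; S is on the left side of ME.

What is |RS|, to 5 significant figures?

58.188

R is at the origin; RM runs at -11.6° with length 30.1, so M = 30.1·(cos -11.6°, sin -11.6°) = (29.485, -6.0524). ∠RME = 119.2°, so ME runs at -11.6° + (180° − 119.2°) = 49.200° from the x-axis; with |ME| = 42.3, E = M + 42.3·(cos 49.200°, sin 49.200°) = (57.125, 25.968). The perpendicularity gives ES at right angles to ME; with |ES| = 14.5 on the left of ME, S = E + 14.5·(-0.75700, 0.65342) = (46.148, 35.443). Then |RS| = |S − R| = 58.188.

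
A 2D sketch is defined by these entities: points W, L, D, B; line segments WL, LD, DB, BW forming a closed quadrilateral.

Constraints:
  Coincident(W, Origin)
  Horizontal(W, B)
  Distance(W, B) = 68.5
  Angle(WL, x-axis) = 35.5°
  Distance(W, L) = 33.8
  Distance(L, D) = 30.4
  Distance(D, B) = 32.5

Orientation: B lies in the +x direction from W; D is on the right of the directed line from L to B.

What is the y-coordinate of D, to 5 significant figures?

-9.1501

W is at the origin; WB is horizontal with |WB| = 68.5 and B in +x, so B = (68.5, 0). WL runs at 35.5° with |WL| = 33.8, so L = (27.517, 19.628). D is determined by |LD| = 30.4 and |DB| = 32.5 together: it lies at the intersection of circle(L, 30.4) and circle(B, 32.5). With |LB| = 45.441, the foot of the radical line on LB is 21.267 from L and the perpendicular offset is √(30.4² − 21.267²) = 21.723. Taking the right-of-LB solution: D = (37.315, -9.1501).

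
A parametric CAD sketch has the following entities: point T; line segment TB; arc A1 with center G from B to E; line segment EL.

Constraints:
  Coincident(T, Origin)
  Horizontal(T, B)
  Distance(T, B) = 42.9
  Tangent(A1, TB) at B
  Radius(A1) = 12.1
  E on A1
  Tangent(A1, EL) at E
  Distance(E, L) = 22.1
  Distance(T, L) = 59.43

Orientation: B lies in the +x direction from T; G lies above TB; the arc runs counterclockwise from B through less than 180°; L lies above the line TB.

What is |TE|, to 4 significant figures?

56.64

Checks: |GE| = 12.10 ✓; ∠(GE, EL) = 90.00° ✓; |EL| = 22.10 ✓; |TL| = 59.43 ✓.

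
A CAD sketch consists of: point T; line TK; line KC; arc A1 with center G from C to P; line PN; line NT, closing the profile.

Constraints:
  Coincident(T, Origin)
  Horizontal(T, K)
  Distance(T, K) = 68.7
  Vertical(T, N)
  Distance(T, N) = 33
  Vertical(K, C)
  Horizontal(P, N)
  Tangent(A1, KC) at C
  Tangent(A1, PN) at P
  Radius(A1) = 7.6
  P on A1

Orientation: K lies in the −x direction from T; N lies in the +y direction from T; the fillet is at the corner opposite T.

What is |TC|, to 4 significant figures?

73.25

The virtual corner opposite T is at (-68.70, 33.00). The tangent condition forces GC to be normal to KC and since A1 is tangent to PN there, GP ⟂ PN, with radius 7.6, so the center G sits 7.6 in from both sides at G = (-61.10, 25.40). That places the tangent points at C = (-68.70, 25.40) on KC and P = (-61.10, 33.00) on PN. Then |TC| = |C − T| = 73.25.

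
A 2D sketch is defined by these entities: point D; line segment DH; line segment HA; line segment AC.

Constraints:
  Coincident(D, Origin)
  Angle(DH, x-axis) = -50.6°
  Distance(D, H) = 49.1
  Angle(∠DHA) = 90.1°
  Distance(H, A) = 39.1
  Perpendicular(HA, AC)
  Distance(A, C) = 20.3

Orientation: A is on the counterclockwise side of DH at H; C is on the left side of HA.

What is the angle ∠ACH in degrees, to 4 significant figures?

62.56°

∠DHA = 90.1°, so HA runs at -50.6° + (180° − 90.1°) = 39.30° from the x-axis; with |HA| = 39.1, A = H + 39.1·(cos 39.30°, sin 39.30°) = (61.42, -13.18). The perpendicularity gives AC at right angles to HA; with |AC| = 20.3 on the left of HA, C = A + 20.3·(-0.6334, 0.7738) = (48.56, 2.533). Then cos ∠ACH = CA·CH / (|CA||CH|), giving 62.56°.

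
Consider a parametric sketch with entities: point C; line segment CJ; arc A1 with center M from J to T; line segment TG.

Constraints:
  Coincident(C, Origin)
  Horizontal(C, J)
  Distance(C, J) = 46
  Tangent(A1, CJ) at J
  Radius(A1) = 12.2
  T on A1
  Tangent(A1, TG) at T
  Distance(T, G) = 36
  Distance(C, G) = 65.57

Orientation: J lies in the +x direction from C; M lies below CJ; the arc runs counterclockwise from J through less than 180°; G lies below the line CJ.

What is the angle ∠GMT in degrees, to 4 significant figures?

71.28°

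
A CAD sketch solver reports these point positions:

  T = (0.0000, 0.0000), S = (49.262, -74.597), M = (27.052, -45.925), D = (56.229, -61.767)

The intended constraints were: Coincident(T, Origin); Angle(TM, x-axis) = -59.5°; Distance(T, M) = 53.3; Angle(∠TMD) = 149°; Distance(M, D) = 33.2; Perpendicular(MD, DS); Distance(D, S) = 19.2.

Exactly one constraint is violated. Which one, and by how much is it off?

Distance(D, S) = 19.2 — off by 4.60.

T = (0.00, 0.00) ✓; TM at -59.50° ✓; |TM| = 53.30 ✓; ∠TMD = 149.0° ✓; |MD| = 33.20 ✓; ∠(MD, DS) = 90.00° ✓; |DS| = 14.60 ✗.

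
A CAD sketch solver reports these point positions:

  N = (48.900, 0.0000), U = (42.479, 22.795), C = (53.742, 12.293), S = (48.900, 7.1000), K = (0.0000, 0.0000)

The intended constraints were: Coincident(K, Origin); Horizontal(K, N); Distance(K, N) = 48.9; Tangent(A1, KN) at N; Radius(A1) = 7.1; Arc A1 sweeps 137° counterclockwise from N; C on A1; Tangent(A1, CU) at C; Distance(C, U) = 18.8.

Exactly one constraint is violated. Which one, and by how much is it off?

Distance(C, U) = 18.8 — off by 3.40.

K = (0.00, 0.00) ✓; K.y = 0.00, N.y = 0.00 ✓; |KN| = 48.90 ✓; ∠(SN, NK) = 90.00° ✓; |SN| = 7.100 ✓; bearing(S→C) − bearing(S→N) = 137.0° ✓; |SC| = 7.100 ✓; ∠(SC, CU) = 90.00° ✓; |CU| = 15.40 ✗.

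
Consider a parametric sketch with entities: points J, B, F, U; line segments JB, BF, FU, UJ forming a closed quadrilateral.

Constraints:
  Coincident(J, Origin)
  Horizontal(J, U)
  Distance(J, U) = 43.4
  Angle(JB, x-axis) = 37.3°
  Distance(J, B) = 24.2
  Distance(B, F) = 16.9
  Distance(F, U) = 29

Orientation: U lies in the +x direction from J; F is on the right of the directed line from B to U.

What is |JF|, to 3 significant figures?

14.5

Checks: |BF| = 16.90 ✓; |FU| = 29.00 ✓.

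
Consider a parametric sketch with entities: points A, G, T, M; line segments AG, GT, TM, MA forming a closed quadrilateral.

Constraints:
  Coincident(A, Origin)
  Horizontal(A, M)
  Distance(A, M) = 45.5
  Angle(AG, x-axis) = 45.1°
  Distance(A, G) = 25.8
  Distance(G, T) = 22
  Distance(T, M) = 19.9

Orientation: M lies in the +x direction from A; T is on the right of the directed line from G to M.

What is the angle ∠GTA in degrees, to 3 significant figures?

64.7°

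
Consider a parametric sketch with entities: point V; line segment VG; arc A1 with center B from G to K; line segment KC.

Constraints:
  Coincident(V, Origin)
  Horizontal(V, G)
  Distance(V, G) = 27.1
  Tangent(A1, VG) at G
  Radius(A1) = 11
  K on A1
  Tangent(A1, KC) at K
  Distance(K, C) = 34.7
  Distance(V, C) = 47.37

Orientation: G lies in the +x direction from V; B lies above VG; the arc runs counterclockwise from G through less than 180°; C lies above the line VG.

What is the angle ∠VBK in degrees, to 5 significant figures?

164.12°

V is at the origin; V and G share the same y with |VG| = 27.1 and G on the +x side, so G = (27.100, 0.0000). Tangency of A1 to VG means the radius BG is perpendicular to VG, so B = G + (0, 11) = (27.100, 11.000). Since BK ⟂ KC (tangency), |BC| = √(11.0² + 34.7²) = 36.402 regardless of where K sits on A1. So C lies on both circle(V, 47.37) and circle(B, 36.402); the above-VG intersection is C = (14.420, 45.122). K is the foot of the tangent from C: K = (35.771, 17.768).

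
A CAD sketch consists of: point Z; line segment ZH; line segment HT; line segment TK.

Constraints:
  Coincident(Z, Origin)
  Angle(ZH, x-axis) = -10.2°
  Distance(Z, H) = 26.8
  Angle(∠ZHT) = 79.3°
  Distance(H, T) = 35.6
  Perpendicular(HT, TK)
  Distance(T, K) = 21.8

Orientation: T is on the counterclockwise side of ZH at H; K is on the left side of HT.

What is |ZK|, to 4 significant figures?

30.96

Z is at the origin; ZH runs at -10.2° with length 26.8, so H = 26.8·(cos -10.2°, sin -10.2°) = (26.38, -4.746). ∠ZHT = 79.3°, so HT runs at -10.2° + (180° − 79.3°) = 90.50° from the x-axis; with |HT| = 35.6, T = H + 35.6·(cos 90.50°, sin 90.50°) = (26.07, 30.85). HT ⟂ TK; with |TK| = 21.8 on the left of HT, K = T + 21.8·(-1.000, -0.008727) = (4.267, 30.66). Then |ZK| = |K − Z| = 30.96.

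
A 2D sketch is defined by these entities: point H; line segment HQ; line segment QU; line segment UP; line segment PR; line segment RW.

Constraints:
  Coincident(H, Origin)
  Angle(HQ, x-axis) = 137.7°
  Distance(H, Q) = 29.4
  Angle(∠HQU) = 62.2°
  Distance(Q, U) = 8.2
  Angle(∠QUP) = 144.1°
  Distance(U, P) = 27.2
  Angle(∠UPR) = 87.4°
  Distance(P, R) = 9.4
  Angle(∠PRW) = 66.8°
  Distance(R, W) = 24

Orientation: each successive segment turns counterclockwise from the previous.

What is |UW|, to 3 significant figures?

5.27

∠UPR = 87.4° gives PR at 24.0° from the x-axis; with |PR| = 9.4, R = (-5.29, -9.65). ∠PRW = 66.8° gives RW at 137° from the x-axis; with |RW| = 24.0, W = (-22.9, 6.65). Then |UW| = |W − U| = 5.27.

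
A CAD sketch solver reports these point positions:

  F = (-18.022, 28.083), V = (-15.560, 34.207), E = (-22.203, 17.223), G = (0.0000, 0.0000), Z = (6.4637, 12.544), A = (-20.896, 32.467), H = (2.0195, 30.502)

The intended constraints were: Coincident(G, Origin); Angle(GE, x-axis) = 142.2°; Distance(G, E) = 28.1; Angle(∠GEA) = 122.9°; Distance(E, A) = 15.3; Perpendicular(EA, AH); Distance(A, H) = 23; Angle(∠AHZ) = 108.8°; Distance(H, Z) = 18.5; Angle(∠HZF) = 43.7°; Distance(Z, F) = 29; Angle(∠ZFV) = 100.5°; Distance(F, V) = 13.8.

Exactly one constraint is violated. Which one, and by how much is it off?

Distance(F, V) = 13.8 — off by 7.20.

G = (0.00, 0.00) ✓; GE at 142.2° ✓; |GE| = 28.10 ✓; ∠GEA = 122.9° ✓; |EA| = 15.30 ✓; ∠(EA, AH) = 90.00° ✓; |AH| = 23.00 ✓; ∠AHZ = 108.8° ✓; |HZ| = 18.50 ✓; ∠HZF = 43.70° ✓; |ZF| = 29.00 ✓; ∠ZFV = 100.5° ✓; |FV| = 6.600 ✗.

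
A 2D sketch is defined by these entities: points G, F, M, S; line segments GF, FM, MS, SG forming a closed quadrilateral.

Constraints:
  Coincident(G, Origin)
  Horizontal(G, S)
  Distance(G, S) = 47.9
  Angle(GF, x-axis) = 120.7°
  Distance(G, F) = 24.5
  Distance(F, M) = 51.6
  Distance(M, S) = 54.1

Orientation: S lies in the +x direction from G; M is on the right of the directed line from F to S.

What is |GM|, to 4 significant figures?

28.54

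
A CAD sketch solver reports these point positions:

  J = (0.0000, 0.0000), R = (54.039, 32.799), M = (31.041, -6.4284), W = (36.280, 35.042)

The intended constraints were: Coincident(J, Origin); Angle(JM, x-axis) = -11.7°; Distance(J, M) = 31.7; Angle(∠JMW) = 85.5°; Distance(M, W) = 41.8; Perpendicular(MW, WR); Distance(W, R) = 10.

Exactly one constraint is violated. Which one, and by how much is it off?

Distance(W, R) = 10 — off by 7.90.

J = (0.00, 0.00) ✓; JM at -11.70° ✓; |JM| = 31.70 ✓; ∠JMW = 85.50° ✓; |MW| = 41.80 ✓; ∠(MW, WR) = 90.00° ✓; |WR| = 17.90 ✗.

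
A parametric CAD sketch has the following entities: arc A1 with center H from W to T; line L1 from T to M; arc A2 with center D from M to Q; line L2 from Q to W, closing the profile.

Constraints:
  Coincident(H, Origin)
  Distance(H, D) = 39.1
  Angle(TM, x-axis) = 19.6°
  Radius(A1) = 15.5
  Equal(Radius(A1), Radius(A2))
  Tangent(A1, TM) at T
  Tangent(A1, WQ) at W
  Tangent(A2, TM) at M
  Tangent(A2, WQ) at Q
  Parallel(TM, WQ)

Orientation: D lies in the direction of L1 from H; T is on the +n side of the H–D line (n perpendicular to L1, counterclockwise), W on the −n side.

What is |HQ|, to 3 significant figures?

42.1

Tangency of A1 to both parallel lines with radius 15.5 puts T and W at H ± 15.5·n: T = (-5.20, 14.6), W = (5.20, -14.6). Equal radii place M and Q the same way about D: M = D + 15.5·n = (31.6, 27.7), Q = D − 15.5·n = (42.0, -1.49). Then |HQ| = |Q − H| = 42.1.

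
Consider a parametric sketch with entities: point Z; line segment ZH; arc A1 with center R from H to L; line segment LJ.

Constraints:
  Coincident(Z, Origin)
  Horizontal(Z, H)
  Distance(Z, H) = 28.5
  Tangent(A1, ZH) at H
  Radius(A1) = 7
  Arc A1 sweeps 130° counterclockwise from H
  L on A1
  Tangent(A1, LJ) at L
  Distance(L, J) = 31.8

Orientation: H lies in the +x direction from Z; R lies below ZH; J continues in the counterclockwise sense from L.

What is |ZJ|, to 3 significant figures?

56.4

On A1, H sits at bearing 90° from R; a 130° counterclockwise sweep puts L at bearing 220°, so L = R + 7.0·(cos 220°, sin 220°) = (23.1, -11.5). The tangent condition forces RL to be normal to LJ, so LJ runs along (−sin 220°, cos 220°); with |LJ| = 31.8, J = (43.6, -35.9). Then |ZJ| = |J − Z| = 56.4.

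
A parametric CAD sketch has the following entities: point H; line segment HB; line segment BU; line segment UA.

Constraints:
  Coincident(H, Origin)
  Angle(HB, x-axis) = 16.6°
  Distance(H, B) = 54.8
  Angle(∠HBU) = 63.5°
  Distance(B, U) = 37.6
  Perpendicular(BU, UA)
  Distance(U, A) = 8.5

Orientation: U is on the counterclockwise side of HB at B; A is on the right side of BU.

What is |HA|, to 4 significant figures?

59.03

H is at the origin; HB runs at 16.6° with length 54.8, so B = 54.8·(cos 16.6°, sin 16.6°) = (52.52, 15.66). ∠HBU = 63.5°, so BU runs at 16.6° + (180° − 63.5°) = 133.1° from the x-axis; with |BU| = 37.6, U = B + 37.6·(cos 133.1°, sin 133.1°) = (26.82, 43.11). The perpendicularity gives UA at right angles to BU; with |UA| = 8.5 on the right of BU, A = U + 8.5·(0.7302, 0.6833) = (33.03, 48.92). Then |HA| = |A − H| = 59.03.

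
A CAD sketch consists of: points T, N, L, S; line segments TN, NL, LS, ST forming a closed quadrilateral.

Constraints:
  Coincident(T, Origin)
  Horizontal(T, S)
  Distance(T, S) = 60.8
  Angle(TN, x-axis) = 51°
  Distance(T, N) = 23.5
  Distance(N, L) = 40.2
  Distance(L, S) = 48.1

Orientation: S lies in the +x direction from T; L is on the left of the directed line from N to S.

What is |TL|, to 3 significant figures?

63.5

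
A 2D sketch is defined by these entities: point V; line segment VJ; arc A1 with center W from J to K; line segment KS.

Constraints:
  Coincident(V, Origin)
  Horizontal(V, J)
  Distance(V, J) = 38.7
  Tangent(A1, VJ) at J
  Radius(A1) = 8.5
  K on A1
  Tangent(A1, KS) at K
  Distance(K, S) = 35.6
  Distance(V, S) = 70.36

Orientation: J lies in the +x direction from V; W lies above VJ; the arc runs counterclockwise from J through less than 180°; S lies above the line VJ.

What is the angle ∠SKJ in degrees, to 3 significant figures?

144°

Checks: |WK| = 8.500 ✓; ∠(WK, KS) = 90.00° ✓; |KS| = 35.60 ✓; |VS| = 70.36 ✓.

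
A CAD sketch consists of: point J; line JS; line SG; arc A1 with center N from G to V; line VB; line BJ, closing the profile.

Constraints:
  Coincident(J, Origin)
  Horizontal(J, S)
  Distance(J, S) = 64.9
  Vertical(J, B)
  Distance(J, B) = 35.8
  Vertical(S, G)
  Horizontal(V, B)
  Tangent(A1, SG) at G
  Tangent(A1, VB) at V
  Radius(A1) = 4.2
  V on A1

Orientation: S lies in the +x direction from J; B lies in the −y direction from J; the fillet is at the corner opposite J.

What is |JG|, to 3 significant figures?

72.2

The virtual corner opposite J is at (64.9, -35.8). The tangent condition forces NG to be normal to SG and tangency of A1 to VB means the radius NV is perpendicular to VB, with radius 4.2, so the center N sits 4.2 in from both sides at N = (60.7, -31.6). That places the tangent points at G = (64.9, -31.6) on SG and V = (60.7, -35.8) on VB. Then |JG| = |G − J| = 72.2.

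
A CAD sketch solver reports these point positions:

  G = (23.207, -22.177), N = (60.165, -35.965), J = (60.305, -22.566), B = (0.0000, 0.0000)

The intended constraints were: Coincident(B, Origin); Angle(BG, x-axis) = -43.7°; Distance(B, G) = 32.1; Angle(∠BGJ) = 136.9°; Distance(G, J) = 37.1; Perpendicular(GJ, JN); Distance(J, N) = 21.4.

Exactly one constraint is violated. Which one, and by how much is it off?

Distance(J, N) = 21.4 — off by 8.00.

B = (0.00, 0.00) ✓; BG at -43.70° ✓; |BG| = 32.10 ✓; ∠BGJ = 136.9° ✓; |GJ| = 37.10 ✓; ∠(GJ, JN) = 90.00° ✓; |JN| = 13.40 ✗.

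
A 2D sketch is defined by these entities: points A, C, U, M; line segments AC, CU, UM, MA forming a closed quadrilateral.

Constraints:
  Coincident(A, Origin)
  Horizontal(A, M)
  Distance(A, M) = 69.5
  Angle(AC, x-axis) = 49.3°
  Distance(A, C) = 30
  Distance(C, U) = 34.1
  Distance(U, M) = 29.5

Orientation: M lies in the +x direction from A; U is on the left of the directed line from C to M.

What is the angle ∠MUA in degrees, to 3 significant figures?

97.7°

Checks: |CU| = 34.10 ✓; |UM| = 29.50 ✓.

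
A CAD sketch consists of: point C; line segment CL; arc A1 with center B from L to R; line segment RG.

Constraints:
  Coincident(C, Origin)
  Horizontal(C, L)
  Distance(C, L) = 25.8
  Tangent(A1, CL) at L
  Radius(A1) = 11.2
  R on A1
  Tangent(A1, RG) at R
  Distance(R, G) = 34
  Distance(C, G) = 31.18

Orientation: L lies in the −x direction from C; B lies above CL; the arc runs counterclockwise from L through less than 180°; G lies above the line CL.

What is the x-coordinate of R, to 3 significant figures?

-17.0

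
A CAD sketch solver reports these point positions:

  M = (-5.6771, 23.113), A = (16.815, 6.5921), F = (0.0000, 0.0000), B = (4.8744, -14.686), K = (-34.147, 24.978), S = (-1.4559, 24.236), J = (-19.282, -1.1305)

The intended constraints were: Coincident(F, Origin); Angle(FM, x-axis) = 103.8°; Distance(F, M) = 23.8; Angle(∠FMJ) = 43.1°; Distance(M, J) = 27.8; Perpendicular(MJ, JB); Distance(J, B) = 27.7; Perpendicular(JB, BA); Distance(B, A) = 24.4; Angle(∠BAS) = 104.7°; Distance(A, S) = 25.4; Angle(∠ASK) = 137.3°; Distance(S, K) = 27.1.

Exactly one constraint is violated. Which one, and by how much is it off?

Distance(S, K) = 27.1 — off by 5.60.

F = (0.00, 0.00) ✓; FM at 103.8° ✓; |FM| = 23.80 ✓; ∠FMJ = 43.10° ✓; |MJ| = 27.80 ✓; ∠(MJ, JB) = 90.00° ✓; |JB| = 27.70 ✓; ∠(JB, BA) = 90.00° ✓; |BA| = 24.40 ✓; ∠BAS = 104.7° ✓; |AS| = 25.40 ✓; ∠ASK = 137.3° ✓; |SK| = 32.70 ✗.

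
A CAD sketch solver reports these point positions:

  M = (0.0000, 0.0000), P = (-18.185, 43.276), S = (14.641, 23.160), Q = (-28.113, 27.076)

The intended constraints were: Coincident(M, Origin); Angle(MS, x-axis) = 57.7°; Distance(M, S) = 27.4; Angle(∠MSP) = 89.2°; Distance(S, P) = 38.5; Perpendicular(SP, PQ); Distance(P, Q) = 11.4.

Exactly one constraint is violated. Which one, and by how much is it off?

Distance(P, Q) = 11.4 — off by 7.60.

M = (0.00, 0.00) ✓; MS at 57.70° ✓; |MS| = 27.40 ✓; ∠MSP = 89.20° ✓; |SP| = 38.50 ✓; ∠(SP, PQ) = 90.00° ✓; |PQ| = 19.00 ✗.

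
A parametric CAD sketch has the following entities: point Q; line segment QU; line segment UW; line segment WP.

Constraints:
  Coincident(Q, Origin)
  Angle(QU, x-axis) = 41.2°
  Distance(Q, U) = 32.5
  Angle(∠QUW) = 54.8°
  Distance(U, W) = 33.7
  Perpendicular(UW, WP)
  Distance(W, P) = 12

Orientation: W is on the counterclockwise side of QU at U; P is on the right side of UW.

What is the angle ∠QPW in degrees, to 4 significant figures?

21.21°

Q is at the origin; QU runs at 41.2° with length 32.5, so U = 32.5·(cos 41.2°, sin 41.2°) = (24.45, 21.41). ∠QUW = 54.8°, so UW runs at 41.2° + (180° − 54.8°) = 166.4° from the x-axis; with |UW| = 33.7, W = U + 33.7·(cos 166.4°, sin 166.4°) = (-8.302, 29.33). UW is perpendicular to WP; with |WP| = 12.0 on the right of UW, P = W + 12.0·(0.2351, 0.9720) = (-5.480, 41.00). Then cos ∠QPW = PQ·PW / (|PQ||PW|), giving 21.21°.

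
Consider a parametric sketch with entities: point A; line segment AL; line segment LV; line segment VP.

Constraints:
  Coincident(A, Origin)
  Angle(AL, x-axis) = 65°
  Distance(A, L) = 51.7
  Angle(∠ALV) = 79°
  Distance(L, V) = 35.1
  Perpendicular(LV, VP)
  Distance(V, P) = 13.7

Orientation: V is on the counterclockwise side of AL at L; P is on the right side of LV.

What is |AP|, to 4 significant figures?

69.21

A is at the origin; AL runs at 65.0° with length 51.7, so L = 51.7·(cos 65.0°, sin 65.0°) = (21.85, 46.86). ∠ALV = 79.0°, so LV runs at 65.0° + (180° − 79.0°) = 166.0° from the x-axis; with |LV| = 35.1, V = L + 35.1·(cos 166.0°, sin 166.0°) = (-12.21, 55.35). The perpendicularity gives VP at right angles to LV; with |VP| = 13.7 on the right of LV, P = V + 13.7·(0.2419, 0.9703) = (-8.894, 68.64). Then |AP| = |P − A| = 69.21.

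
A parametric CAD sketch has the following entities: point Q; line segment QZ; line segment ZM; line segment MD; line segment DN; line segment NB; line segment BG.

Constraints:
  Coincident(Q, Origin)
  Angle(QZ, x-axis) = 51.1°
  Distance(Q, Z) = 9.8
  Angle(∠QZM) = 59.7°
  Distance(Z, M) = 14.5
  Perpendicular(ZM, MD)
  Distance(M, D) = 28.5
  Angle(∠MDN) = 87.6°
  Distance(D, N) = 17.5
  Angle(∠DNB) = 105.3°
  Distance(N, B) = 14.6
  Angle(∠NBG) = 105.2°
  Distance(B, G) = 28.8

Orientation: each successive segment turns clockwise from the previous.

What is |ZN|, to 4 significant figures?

27.93

The perpendicularity gives MD at right angles to ZM, so MD runs at -159.2°; with |MD| = 28.5, D = (-15.34, -16.05). ∠MDN = 87.6° gives DN at 108.4° from the x-axis; with |DN| = 17.5, N = (-20.86, 0.5566). Then |ZN| = |N − Z| = 27.93.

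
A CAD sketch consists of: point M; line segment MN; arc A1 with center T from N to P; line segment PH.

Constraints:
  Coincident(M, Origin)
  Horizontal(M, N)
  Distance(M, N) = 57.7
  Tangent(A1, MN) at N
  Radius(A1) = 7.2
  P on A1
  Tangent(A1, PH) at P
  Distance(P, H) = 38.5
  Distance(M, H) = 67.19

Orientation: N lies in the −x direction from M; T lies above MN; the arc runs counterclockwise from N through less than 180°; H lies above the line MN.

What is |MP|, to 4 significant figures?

50.99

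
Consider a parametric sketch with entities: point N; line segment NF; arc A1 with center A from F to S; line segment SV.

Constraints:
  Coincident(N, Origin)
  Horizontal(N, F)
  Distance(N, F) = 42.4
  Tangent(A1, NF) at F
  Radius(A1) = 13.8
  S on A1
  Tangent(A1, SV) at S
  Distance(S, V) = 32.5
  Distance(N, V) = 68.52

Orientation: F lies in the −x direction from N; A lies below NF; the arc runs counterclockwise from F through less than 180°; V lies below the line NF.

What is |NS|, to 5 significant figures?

58.355

N is at the origin; NF is horizontal with |NF| = 42.4 and F on the −x side, so F = (-42.400, 0.0000). Since A1 is tangent to NF there, AF ⟂ NF, so A = F + (0, -13.8) = (-42.400, -13.800). Since AS ⟂ SV (tangency), |AV| = √(13.8² + 32.5²) = 35.308 regardless of where S sits on A1. So V lies on both circle(N, 68.52) and circle(A, 35.308); the below-NF intersection is V = (-48.287, -48.614). S is the foot of the tangent from V: S = (-55.824, -17.000).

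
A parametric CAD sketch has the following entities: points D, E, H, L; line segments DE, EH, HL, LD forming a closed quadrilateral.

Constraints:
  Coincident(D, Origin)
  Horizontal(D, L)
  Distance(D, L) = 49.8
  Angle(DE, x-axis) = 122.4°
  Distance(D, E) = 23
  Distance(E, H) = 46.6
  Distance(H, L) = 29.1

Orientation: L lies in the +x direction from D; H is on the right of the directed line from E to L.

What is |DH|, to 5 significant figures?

25.443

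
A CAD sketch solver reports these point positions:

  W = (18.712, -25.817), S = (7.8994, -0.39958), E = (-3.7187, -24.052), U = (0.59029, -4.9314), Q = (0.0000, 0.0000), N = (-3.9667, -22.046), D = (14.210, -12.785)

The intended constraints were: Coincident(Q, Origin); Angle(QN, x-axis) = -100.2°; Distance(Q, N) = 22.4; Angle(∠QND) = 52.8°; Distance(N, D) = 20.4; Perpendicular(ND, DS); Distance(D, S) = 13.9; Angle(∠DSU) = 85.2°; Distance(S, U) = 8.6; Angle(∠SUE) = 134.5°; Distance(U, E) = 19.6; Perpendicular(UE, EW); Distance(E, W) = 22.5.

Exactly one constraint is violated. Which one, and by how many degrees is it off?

Perpendicular(UE, EW) — off by 8.20°.

Q = (0.00, 0.00) ✓; QN at -100.2° ✓; |QN| = 22.40 ✓; ∠QND = 52.80° ✓; |ND| = 20.40 ✓; ∠(ND, DS) = 90.00° ✓; |DS| = 13.90 ✓; ∠DSU = 85.20° ✓; |SU| = 8.600 ✓; ∠SUE = 134.5° ✓; |UE| = 19.60 ✓; ∠(UE, EW) = 98.20° ✗; |EW| = 22.50 ✓.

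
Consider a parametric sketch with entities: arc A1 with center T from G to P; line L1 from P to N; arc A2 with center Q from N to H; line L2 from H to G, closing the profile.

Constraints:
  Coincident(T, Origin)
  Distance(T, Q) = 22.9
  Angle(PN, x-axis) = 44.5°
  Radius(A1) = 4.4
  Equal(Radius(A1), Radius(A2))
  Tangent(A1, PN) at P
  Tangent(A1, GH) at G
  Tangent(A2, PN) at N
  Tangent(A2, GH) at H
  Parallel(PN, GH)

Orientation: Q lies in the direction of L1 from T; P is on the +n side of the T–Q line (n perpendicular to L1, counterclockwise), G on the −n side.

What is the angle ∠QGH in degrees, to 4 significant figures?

10.88°

The slot axis is L1's direction at 44.5°, so u = (cos 44.5°, sin 44.5°) = (0.7133, 0.7009) and n = (−sin 44.5°, cos 44.5°) = (-0.7009, 0.7133). T is at the origin and Q lies 22.9 along u from T, so Q = 22.9·u = (16.33, 16.05). Tangency of A1 to both parallel lines with radius 4.4 puts P and G at T ± 4.4·n: P = (-3.084, 3.138), G = (3.084, -3.138). Equal radii place N and H the same way about Q: N = Q + 4.4·n = (13.25, 19.19), H = Q − 4.4·n = (19.42, 12.91). Then cos ∠QGH = GQ·GH / (|GQ||GH|), giving 10.88°.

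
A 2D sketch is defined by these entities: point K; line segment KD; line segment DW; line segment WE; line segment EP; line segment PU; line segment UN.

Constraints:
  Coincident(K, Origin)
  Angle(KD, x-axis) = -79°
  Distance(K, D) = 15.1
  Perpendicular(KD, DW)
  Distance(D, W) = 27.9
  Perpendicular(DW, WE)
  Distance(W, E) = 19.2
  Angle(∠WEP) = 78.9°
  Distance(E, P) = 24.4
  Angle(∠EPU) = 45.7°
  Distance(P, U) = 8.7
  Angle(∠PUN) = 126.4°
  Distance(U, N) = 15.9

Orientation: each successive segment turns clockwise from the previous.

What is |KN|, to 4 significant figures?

26.15

K is at the origin; KD runs at -79.0° with length 15.1, so D = (2.881, -14.82). The perpendicularity gives DW at right angles to KD, so DW runs at -169.0°; with |DW| = 27.9, W = (-24.51, -20.15). The perpendicularity gives WE at right angles to DW, so WE runs at 101.0°; with |WE| = 19.2, E = (-28.17, -1.299). ∠WEP = 78.9° gives EP at -0.1000° from the x-axis; with |EP| = 24.4, P = (-3.770, -1.341). ∠EPU = 45.7° gives PU at -134.4° from the x-axis; with |PU| = 8.7, U = (-9.857, -7.557). ∠PUN = 126.4° gives UN at 172.0° from the x-axis; with |UN| = 15.9, N = (-25.60, -5.345). Then |KN| = |N − K| = 26.15.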